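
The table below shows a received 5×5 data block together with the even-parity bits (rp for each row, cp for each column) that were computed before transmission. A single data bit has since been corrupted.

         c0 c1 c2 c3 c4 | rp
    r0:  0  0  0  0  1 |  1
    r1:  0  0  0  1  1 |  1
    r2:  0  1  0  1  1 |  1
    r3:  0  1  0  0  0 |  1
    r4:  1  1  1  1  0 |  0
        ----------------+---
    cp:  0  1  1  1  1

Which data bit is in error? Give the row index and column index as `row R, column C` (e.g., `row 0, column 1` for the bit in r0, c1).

Recompute each row's even parity and compare to rp:
  r0: data parity 1, sent rp 1 → ok
  r1: data parity 0, sent rp 1 → mismatch
  r2: data parity 1, sent rp 1 → ok
  r3: data parity 1, sent rp 1 → ok
  r4: data parity 0, sent rp 0 → ok
Recompute each column's even parity and compare to cp:
  c0: data parity 1, sent cp 0 → mismatch
  c1: data parity 1, sent cp 1 → ok
  c2: data parity 1, sent cp 1 → ok
  c3: data parity 1, sent cp 1 → ok
  c4: data parity 1, sent cp 1 → ok
Exactly one row (r1) and one column (c0) fail → the flipped bit is at their intersection.

row 1, column 0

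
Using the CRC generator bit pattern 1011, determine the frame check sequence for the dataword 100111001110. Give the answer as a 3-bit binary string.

100

Append 3 zeros: 100111001110000. Divide by 1011 (XOR where the leading bit is 1):
  pos 0: 1001 XOR 1011 = 0010
  pos 2: 1011 XOR 1011 = 0000
  pos 8: 1110 XOR 1011 = 0101
  pos 9: 1010 XOR 1011 = 0001
Remainder (last 3 bits) = 100. This is the CRC / FCS.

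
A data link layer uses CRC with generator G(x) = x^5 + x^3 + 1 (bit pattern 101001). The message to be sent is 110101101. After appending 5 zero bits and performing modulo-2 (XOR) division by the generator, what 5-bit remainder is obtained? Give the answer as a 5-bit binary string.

Append 5 zeros: 11010110100000. Divide by 101001 (XOR where the leading bit is 1):
  pos 0: 110101 XOR 101001 = 011100
  pos 1: 111001 XOR 101001 = 010000
  pos 2: 100000 XOR 101001 = 001001
  pos 4: 100110 XOR 101001 = 001111
  pos 6: 111100 XOR 101001 = 010101
  pos 7: 101010 XOR 101001 = 000011
Remainder (last 5 bits) = 00110. This is the CRC / FCS.

00110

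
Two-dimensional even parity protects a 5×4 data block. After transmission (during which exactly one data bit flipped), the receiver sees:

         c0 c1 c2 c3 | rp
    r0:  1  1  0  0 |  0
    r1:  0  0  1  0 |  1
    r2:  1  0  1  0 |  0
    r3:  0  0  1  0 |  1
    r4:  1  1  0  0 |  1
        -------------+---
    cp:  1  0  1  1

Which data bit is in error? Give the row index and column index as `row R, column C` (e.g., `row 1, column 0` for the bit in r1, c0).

Recompute each row's even parity and compare to rp:
  r0: data parity 0, sent rp 0 → ok
  r1: data parity 1, sent rp 1 → ok
  r2: data parity 0, sent rp 0 → ok
  r3: data parity 1, sent rp 1 → ok
  r4: data parity 0, sent rp 1 → mismatch
Recompute each column's even parity and compare to cp:
  c0: data parity 1, sent cp 1 → ok
  c1: data parity 0, sent cp 0 → ok
  c2: data parity 1, sent cp 1 → ok
  c3: data parity 0, sent cp 1 → mismatch
Exactly one row (r4) and one column (c3) fail → the flipped bit is at their intersection.

row 4, column 3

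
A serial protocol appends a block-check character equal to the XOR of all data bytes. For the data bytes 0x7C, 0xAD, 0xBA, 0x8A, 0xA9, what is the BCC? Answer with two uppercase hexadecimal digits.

48

XOR the bytes together:
  start with 0x7C
  0x7C ⊕ 0xAD = 0xD1
  0xD1 ⊕ 0xBA = 0x6B
  0x6B ⊕ 0x8A = 0xE1
  0xE1 ⊕ 0xA9 = 0x48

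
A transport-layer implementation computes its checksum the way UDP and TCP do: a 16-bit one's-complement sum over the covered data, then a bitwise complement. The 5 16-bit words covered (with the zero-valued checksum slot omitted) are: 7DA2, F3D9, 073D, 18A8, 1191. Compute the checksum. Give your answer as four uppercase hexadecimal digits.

One's-complement addition (fold any carry out of bit 15 back into bit 0):
  0x7DA2 + 0xF3D9 = 0x1717B → wrap carry → 0x717C
  0x717C + 0x073D = 0x078B9
  0x78B9 + 0x18A8 = 0x09161
  0x9161 + 0x1191 = 0x0A2F2
One's-complement sum = 0xA2F2.
Checksum = ~0xA2F2 & 0xFFFF = 0x5D0D.

5D0D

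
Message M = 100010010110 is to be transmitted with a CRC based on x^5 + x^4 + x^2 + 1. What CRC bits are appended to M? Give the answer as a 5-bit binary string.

Append 5 zeros: 10001001011000000. Divide by 110101 (XOR where the leading bit is 1):
  pos 0: 100010 XOR 110101 = 010111
  pos 1: 101110 XOR 110101 = 011011
  pos 2: 110111 XOR 110101 = 000010
  pos 6: 100110 XOR 110101 = 010011
  pos 7: 100110 XOR 110101 = 010011
  pos 8: 100110 XOR 110101 = 010011
  pos 9: 100110 XOR 110101 = 010011
  pos 10: 100110 XOR 110101 = 010011
  pos 11: 100110 XOR 110101 = 010011
Remainder (last 5 bits) = 10011. This is the CRC / FCS.

10011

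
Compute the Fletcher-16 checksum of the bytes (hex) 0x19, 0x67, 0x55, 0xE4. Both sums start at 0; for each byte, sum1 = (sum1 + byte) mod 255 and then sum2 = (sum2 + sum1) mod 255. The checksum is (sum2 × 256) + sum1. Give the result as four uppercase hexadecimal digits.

Running sums (mod 255):
  after byte 0 (0x19): sum1=25, sum2=25
  after byte 1 (0x67): sum1=128, sum2=153
  after byte 2 (0x55): sum1=213, sum2=111
  after byte 3 (0xE4): sum1=186, sum2=42
Checksum = sum2·256 + sum1 = 42·256 + 186 = 10938 = 0x2ABA.

2ABA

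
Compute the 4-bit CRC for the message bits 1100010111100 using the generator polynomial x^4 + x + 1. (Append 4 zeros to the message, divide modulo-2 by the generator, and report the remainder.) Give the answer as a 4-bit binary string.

0101

Append 4 zeros: 11000101111000000. Divide by 10011 (XOR where the leading bit is 1):
  pos 0: 11000 XOR 10011 = 01011
  pos 1: 10111 XOR 10011 = 00100
  pos 3: 10001 XOR 10011 = 00010
  pos 6: 10111 XOR 10011 = 00100
  pos 8: 10000 XOR 10011 = 00011
  pos 11: 11000 XOR 10011 = 01011
  pos 12: 10110 XOR 10011 = 00101
Remainder (last 4 bits) = 0101. This is the CRC / FCS.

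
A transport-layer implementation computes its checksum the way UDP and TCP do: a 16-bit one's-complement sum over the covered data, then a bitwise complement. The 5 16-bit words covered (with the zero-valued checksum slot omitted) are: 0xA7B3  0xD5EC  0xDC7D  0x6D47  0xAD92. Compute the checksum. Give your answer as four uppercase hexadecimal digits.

One's-complement addition (fold any carry out of bit 15 back into bit 0):
  0xA7B3 + 0xD5EC = 0x17D9F → wrap carry → 0x7DA0
  0x7DA0 + 0xDC7D = 0x15A1D → wrap carry → 0x5A1E
  0x5A1E + 0x6D47 = 0x0C765
  0xC765 + 0xAD92 = 0x174F7 → wrap carry → 0x74F8
One's-complement sum = 0x74F8.
Checksum = ~0x74F8 & 0xFFFF = 0x8B07.

8B07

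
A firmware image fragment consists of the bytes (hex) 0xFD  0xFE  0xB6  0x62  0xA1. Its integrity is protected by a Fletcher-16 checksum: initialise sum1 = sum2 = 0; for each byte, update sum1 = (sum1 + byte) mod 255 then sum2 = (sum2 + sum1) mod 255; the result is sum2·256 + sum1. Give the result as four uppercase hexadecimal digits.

Running sums (mod 255):
  after byte 0 (0xFD): sum1=253, sum2=253
  after byte 1 (0xFE): sum1=252, sum2=250
  after byte 2 (0xB6): sum1=179, sum2=174
  after byte 3 (0x62): sum1=22, sum2=196
  after byte 4 (0xA1): sum1=183, sum2=124
Checksum = sum2·256 + sum1 = 124·256 + 183 = 31927 = 0x7CB7.

7CB7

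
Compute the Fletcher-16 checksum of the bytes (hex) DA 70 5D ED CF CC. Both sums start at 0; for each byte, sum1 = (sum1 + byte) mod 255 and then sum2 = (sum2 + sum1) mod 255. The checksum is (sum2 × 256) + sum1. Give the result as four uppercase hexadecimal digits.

FE33

Running sums (mod 255):
  after byte 0 (DA): sum1=218, sum2=218
  after byte 1 (70): sum1=75, sum2=38
  after byte 2 (5D): sum1=168, sum2=206
  after byte 3 (ED): sum1=150, sum2=101
  after byte 4 (CF): sum1=102, sum2=203
  after byte 5 (CC): sum1=51, sum2=254
Checksum = sum2·256 + sum1 = 254·256 + 51 = 65075 = 0xFE33.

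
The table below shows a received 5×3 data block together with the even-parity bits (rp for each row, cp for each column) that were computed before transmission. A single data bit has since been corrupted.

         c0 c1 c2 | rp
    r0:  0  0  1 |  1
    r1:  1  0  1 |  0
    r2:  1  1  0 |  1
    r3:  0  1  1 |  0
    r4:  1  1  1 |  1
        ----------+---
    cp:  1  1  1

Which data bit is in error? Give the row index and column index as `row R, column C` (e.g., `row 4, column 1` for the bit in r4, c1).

Recompute each row's even parity and compare to rp:
  r0: data parity 1, sent rp 1 → ok
  r1: data parity 0, sent rp 0 → ok
  r2: data parity 0, sent rp 1 → mismatch
  r3: data parity 0, sent rp 0 → ok
  r4: data parity 1, sent rp 1 → ok
Recompute each column's even parity and compare to cp:
  c0: data parity 1, sent cp 1 → ok
  c1: data parity 1, sent cp 1 → ok
  c2: data parity 0, sent cp 1 → mismatch
Exactly one row (r2) and one column (c2) fail → the flipped bit is at their intersection.

row 2, column 2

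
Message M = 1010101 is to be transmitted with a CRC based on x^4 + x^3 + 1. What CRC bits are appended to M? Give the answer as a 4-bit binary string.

Append 4 zeros: 10101010000. Divide by 11001 (XOR where the leading bit is 1):
  pos 0: 10101 XOR 11001 = 01100
  pos 1: 11000 XOR 11001 = 00001
  pos 5: 11000 XOR 11001 = 00001
Remainder (last 4 bits) = 0010. This is the CRC / FCS.

0010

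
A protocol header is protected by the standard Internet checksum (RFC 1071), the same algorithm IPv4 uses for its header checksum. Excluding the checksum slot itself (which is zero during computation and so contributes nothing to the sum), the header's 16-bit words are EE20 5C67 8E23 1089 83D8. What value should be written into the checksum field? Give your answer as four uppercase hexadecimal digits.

92F2

One's-complement addition (fold any carry out of bit 15 back into bit 0):
  0xEE20 + 0x5C67 = 0x14A87 → wrap carry → 0x4A88
  0x4A88 + 0x8E23 = 0x0D8AB
  0xD8AB + 0x1089 = 0x0E934
  0xE934 + 0x83D8 = 0x16D0C → wrap carry → 0x6D0D
One's-complement sum = 0x6D0D.
Checksum = ~0x6D0D & 0xFFFF = 0x92F2.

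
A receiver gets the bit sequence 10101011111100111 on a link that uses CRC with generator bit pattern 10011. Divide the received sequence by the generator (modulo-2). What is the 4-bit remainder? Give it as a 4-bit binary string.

Modulo-2 division of 10101011111100111 by 10011:
  pos 0: 10101 XOR 10011 = 00110
  pos 2: 11001 XOR 10011 = 01010
  pos 3: 10101 XOR 10011 = 00110
  pos 5: 11011 XOR 10011 = 01000
  pos 6: 10001 XOR 10011 = 00010
  pos 9: 10100 XOR 10011 = 00111
  pos 11: 11111 XOR 10011 = 01100
  pos 12: 11001 XOR 10011 = 01010
Remainder = 1010 (nonzero — an error is detected).

1010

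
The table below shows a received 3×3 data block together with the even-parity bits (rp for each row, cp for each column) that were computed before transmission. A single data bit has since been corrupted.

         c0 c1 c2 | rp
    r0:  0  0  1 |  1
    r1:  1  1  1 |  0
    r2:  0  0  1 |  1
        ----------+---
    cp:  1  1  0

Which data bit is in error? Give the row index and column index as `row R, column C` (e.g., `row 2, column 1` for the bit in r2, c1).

Recompute each row's even parity and compare to rp:
  r0: data parity 1, sent rp 1 → ok
  r1: data parity 1, sent rp 0 → mismatch
  r2: data parity 1, sent rp 1 → ok
Recompute each column's even parity and compare to cp:
  c0: data parity 1, sent cp 1 → ok
  c1: data parity 1, sent cp 1 → ok
  c2: data parity 1, sent cp 0 → mismatch
Exactly one row (r1) and one column (c2) fail → the flipped bit is at their intersection.

row 1, column 2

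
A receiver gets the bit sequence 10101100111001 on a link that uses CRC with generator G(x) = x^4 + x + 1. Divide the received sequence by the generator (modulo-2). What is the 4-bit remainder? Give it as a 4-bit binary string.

0000

Modulo-2 division of 10101100111001 by 10011:
  pos 0: 10101 XOR 10011 = 00110
  pos 2: 11010 XOR 10011 = 01001
  pos 3: 10010 XOR 10011 = 00001
  pos 7: 11110 XOR 10011 = 01101
  pos 8: 11010 XOR 10011 = 01001
  pos 9: 10011 XOR 10011 = 00000
Remainder = 0000 (zero — the frame passes the CRC check).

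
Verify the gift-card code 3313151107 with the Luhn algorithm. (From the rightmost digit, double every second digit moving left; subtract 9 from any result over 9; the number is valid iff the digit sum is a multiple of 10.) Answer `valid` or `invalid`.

invalid

From the right, keep odd positions and double even positions (subtract 9 from any doubled value over 9):
  doubled (positions 2,4,...): 0 2 2 2 6 → sum 12
  kept (positions 1,3,...): 7 1 5 3 3 → sum 19
Total = 31.
31 mod 10 = 1, so the number is invalid.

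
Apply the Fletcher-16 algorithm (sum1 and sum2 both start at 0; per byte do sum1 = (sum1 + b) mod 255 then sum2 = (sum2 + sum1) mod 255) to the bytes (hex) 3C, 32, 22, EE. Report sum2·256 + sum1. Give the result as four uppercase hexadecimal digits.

Running sums (mod 255):
  after byte 0 (3C): sum1=60, sum2=60
  after byte 1 (32): sum1=110, sum2=170
  after byte 2 (22): sum1=144, sum2=59
  after byte 3 (EE): sum1=127, sum2=186
Checksum = sum2·256 + sum1 = 186·256 + 127 = 47743 = 0xBA7F.

BA7F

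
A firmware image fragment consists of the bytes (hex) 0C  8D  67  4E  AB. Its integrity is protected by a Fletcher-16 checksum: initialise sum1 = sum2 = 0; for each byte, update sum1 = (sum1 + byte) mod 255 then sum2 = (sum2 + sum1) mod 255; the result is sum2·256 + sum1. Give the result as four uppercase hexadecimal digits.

Running sums (mod 255):
  after byte 0 (0C): sum1=12, sum2=12
  after byte 1 (8D): sum1=153, sum2=165
  after byte 2 (67): sum1=1, sum2=166
  after byte 3 (4E): sum1=79, sum2=245
  after byte 4 (AB): sum1=250, sum2=240
Checksum = sum2·256 + sum1 = 240·256 + 250 = 61690 = 0xF0FA.

F0FA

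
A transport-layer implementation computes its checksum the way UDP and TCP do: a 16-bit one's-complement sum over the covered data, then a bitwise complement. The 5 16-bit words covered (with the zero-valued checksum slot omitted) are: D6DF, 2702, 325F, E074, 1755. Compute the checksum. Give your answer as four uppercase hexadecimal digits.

One's-complement addition (fold any carry out of bit 15 back into bit 0):
  0xD6DF + 0x2702 = 0x0FDE1
  0xFDE1 + 0x325F = 0x13040 → wrap carry → 0x3041
  0x3041 + 0xE074 = 0x110B5 → wrap carry → 0x10B6
  0x10B6 + 0x1755 = 0x0280B
One's-complement sum = 0x280B.
Checksum = ~0x280B & 0xFFFF = 0xD7F4.

D7F4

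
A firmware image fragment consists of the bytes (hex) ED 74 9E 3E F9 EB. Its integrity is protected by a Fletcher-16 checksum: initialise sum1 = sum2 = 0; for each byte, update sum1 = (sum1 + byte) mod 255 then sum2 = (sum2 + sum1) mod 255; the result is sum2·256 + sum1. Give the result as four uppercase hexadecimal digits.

EE25

Running sums (mod 255):
  after byte 0 (ED): sum1=237, sum2=237
  after byte 1 (74): sum1=98, sum2=80
  after byte 2 (9E): sum1=1, sum2=81
  after byte 3 (3E): sum1=63, sum2=144
  after byte 4 (F9): sum1=57, sum2=201
  after byte 5 (EB): sum1=37, sum2=238
Checksum = sum2·256 + sum1 = 238·256 + 37 = 60965 = 0xEE25.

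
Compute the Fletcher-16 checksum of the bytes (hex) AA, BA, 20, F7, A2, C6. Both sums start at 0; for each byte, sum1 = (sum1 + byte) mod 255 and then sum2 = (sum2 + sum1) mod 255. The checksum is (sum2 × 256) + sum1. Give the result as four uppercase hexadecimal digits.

1AE6

Running sums (mod 255):
  after byte 0 (AA): sum1=170, sum2=170
  after byte 1 (BA): sum1=101, sum2=16
  after byte 2 (20): sum1=133, sum2=149
  after byte 3 (F7): sum1=125, sum2=19
  after byte 4 (A2): sum1=32, sum2=51
  after byte 5 (C6): sum1=230, sum2=26
Checksum = sum2·256 + sum1 = 26·256 + 230 = 6886 = 0x1AE6.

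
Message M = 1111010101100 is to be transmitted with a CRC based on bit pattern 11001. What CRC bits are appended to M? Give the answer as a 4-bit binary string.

1001

Append 4 zeros: 11110101011000000. Divide by 11001 (XOR where the leading bit is 1):
  pos 0: 11110 XOR 11001 = 00111
  pos 2: 11110 XOR 11001 = 00111
  pos 4: 11110 XOR 11001 = 00111
  pos 6: 11111 XOR 11001 = 00110
  pos 8: 11000 XOR 11001 = 00001
  pos 12: 10000 XOR 11001 = 01001
Remainder (last 4 bits) = 1001. This is the CRC / FCS.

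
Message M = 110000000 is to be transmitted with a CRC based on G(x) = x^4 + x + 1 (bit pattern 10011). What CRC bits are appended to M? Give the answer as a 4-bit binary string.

0001

Append 4 zeros: 1100000000000. Divide by 10011 (XOR where the leading bit is 1):
  pos 0: 11000 XOR 10011 = 01011
  pos 1: 10110 XOR 10011 = 00101
  pos 3: 10100 XOR 10011 = 00111
  pos 5: 11100 XOR 10011 = 01111
  pos 6: 11110 XOR 10011 = 01101
  pos 7: 11010 XOR 10011 = 01001
  pos 8: 10010 XOR 10011 = 00001
Remainder (last 4 bits) = 0001. This is the CRC / FCS.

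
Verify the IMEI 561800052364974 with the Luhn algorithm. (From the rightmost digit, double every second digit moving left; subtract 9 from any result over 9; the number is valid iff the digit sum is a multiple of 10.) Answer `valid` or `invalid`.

invalid

From the right, keep odd positions and double even positions (subtract 9 from any doubled value over 9):
  doubled (positions 2,4,...): 5 8 6 1 0 7 3 → sum 30
  kept (positions 1,3,...): 4 9 6 2 0 0 1 5 → sum 27
Total = 57.
57 mod 10 = 7, so the number is invalid.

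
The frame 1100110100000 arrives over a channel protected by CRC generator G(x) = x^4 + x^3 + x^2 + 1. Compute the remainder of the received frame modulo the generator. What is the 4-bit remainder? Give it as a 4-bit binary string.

Modulo-2 division of 1100110100000 by 11101:
  pos 0: 11001 XOR 11101 = 00100
  pos 2: 10010 XOR 11101 = 01111
  pos 3: 11111 XOR 11101 = 00010
  pos 6: 10000 XOR 11101 = 01101
  pos 7: 11010 XOR 11101 = 00111
Remainder = 1110 (nonzero — an error is detected).

1110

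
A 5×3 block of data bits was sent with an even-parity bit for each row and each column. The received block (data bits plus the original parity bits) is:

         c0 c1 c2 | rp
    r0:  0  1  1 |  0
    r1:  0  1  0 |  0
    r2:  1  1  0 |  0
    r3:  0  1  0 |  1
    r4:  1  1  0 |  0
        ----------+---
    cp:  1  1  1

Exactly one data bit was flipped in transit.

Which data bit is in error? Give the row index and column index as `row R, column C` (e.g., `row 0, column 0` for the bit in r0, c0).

row 1, column 0

Recompute each row's even parity and compare to rp:
  r0: data parity 0, sent rp 0 → ok
  r1: data parity 1, sent rp 0 → mismatch
  r2: data parity 0, sent rp 0 → ok
  r3: data parity 1, sent rp 1 → ok
  r4: data parity 0, sent rp 0 → ok
Recompute each column's even parity and compare to cp:
  c0: data parity 0, sent cp 1 → mismatch
  c1: data parity 1, sent cp 1 → ok
  c2: data parity 1, sent cp 1 → ok
Exactly one row (r1) and one column (c0) fail → the flipped bit is at their intersection.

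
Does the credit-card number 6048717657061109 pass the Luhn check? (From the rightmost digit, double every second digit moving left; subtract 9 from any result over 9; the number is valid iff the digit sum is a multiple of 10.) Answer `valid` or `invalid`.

invalid

From the right, keep odd positions and double even positions (subtract 9 from any doubled value over 9):
  doubled (positions 2,4,...): 0 2 0 1 5 5 8 3 → sum 24
  kept (positions 1,3,...): 9 1 6 7 6 1 8 0 → sum 38
Total = 62.
62 mod 10 = 2, so the number is invalid.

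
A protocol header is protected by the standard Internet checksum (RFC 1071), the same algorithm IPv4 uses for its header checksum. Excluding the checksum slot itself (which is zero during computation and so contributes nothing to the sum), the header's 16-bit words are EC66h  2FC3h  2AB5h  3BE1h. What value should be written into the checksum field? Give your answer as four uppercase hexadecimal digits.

One's-complement addition (fold any carry out of bit 15 back into bit 0):
  0xEC66 + 0x2FC3 = 0x11C29 → wrap carry → 0x1C2A
  0x1C2A + 0x2AB5 = 0x046DF
  0x46DF + 0x3BE1 = 0x082C0
One's-complement sum = 0x82C0.
Checksum = ~0x82C0 & 0xFFFF = 0x7D3F.

7D3F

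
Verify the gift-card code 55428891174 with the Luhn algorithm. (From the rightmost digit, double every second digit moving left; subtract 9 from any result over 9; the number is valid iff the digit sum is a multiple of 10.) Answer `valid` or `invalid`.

valid

From the right, keep odd positions and double even positions (subtract 9 from any doubled value over 9):
  doubled (positions 2,4,...): 5 2 7 4 1 → sum 19
  kept (positions 1,3,...): 4 1 9 8 4 5 → sum 31
Total = 50.
50 mod 10 = 0, so the number is valid.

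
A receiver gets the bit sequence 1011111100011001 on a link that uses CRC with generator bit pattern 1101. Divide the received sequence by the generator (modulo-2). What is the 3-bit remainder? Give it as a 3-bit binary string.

Modulo-2 division of 1011111100011001 by 1101:
  pos 0: 1011 XOR 1101 = 0110
  pos 1: 1101 XOR 1101 = 0000
  pos 5: 1110 XOR 1101 = 0011
  pos 7: 1100 XOR 1101 = 0001
  pos 10: 1110 XOR 1101 = 0011
  pos 12: 1101 XOR 1101 = 0000
Remainder = 000 (zero — the frame passes the CRC check).

000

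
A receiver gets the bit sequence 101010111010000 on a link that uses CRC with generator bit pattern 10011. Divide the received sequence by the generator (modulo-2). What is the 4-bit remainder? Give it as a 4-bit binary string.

Modulo-2 division of 101010111010000 by 10011:
  pos 0: 10101 XOR 10011 = 00110
  pos 2: 11001 XOR 10011 = 01010
  pos 3: 10101 XOR 10011 = 00110
  pos 5: 11010 XOR 10011 = 01001
  pos 6: 10011 XOR 10011 = 00000
Remainder = 0000 (zero — the frame passes the CRC check).

0000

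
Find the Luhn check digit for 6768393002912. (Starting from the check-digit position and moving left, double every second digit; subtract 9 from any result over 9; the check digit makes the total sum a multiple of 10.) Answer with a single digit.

Partial digits right→left: 2 1 9 2 0 0 3 9 3 8 6 7 6
Double every second digit counting from the check-digit position (so the 1st, 3rd, 5th, ... of the partial from the right).
  doubled (with −9 where >9): 4 9 0 6 6 3 3 → sum 31
  kept as-is: 1 2 0 9 8 7 → sum 27
Total = 31 + 27 = 58.
Check digit = (10 − (58 mod 10)) mod 10 = 2.

2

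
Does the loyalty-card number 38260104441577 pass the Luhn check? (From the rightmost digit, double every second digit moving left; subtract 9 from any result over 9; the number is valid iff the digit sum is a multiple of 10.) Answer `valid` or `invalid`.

valid

From the right, keep odd positions and double even positions (subtract 9 from any doubled value over 9):
  doubled (positions 2,4,...): 5 2 8 0 0 4 6 → sum 25
  kept (positions 1,3,...): 7 5 4 4 1 6 8 → sum 35
Total = 60.
60 mod 10 = 0, so the number is valid.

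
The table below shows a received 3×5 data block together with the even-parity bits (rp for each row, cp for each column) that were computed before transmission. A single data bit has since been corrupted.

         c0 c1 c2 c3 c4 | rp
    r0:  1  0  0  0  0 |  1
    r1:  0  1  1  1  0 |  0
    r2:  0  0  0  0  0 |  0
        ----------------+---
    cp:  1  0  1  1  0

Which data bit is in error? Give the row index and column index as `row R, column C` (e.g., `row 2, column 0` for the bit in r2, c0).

Recompute each row's even parity and compare to rp:
  r0: data parity 1, sent rp 1 → ok
  r1: data parity 1, sent rp 0 → mismatch
  r2: data parity 0, sent rp 0 → ok
Recompute each column's even parity and compare to cp:
  c0: data parity 1, sent cp 1 → ok
  c1: data parity 1, sent cp 0 → mismatch
  c2: data parity 1, sent cp 1 → ok
  c3: data parity 1, sent cp 1 → ok
  c4: data parity 0, sent cp 0 → ok
Exactly one row (r1) and one column (c1) fail → the flipped bit is at their intersection.

row 1, column 1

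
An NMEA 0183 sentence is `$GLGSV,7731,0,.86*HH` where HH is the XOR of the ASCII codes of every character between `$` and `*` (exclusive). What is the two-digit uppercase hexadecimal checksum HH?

77

XOR the ASCII codes of the payload characters:
  'G' = 0x47 → acc = 0x47
  'L' = 0x4C → acc = 0x0B
  'G' = 0x47 → acc = 0x4C
  'S' = 0x53 → acc = 0x1F
  'V' = 0x56 → acc = 0x49
  ',' = 0x2C → acc = 0x65
  '7' = 0x37 → acc = 0x52
  '7' = 0x37 → acc = 0x65
  '3' = 0x33 → acc = 0x56
  '1' = 0x31 → acc = 0x67
  ',' = 0x2C → acc = 0x4B
  '0' = 0x30 → acc = 0x7B
  ',' = 0x2C → acc = 0x57
  '.' = 0x2E → acc = 0x79
  '8' = 0x38 → acc = 0x41
  '6' = 0x36 → acc = 0x77
Checksum = 0x77.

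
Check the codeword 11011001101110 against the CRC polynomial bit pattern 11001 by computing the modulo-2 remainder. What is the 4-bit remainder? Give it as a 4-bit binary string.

Modulo-2 division of 11011001101110 by 11001:
  pos 0: 11011 XOR 11001 = 00010
  pos 3: 10001 XOR 11001 = 01000
  pos 4: 10001 XOR 11001 = 01000
  pos 5: 10000 XOR 11001 = 01001
  pos 6: 10011 XOR 11001 = 01010
  pos 7: 10101 XOR 11001 = 01100
  pos 8: 11001 XOR 11001 = 00000
Remainder = 0000 (zero — the frame passes the CRC check).

0000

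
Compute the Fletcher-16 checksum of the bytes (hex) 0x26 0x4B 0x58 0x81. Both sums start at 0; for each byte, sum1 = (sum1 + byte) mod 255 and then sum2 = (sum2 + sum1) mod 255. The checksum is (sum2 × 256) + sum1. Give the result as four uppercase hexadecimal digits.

Running sums (mod 255):
  after byte 0 (0x26): sum1=38, sum2=38
  after byte 1 (0x4B): sum1=113, sum2=151
  after byte 2 (0x58): sum1=201, sum2=97
  after byte 3 (0x81): sum1=75, sum2=172
Checksum = sum2·256 + sum1 = 172·256 + 75 = 44107 = 0xAC4B.

AC4B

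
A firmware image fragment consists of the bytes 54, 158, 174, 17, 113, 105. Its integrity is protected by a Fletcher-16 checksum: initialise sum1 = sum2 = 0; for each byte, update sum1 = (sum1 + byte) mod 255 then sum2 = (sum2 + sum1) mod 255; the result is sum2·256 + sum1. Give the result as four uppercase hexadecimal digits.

Running sums (mod 255):
  after byte 0 (54): sum1=54, sum2=54
  after byte 1 (158): sum1=212, sum2=11
  after byte 2 (174): sum1=131, sum2=142
  after byte 3 (17): sum1=148, sum2=35
  after byte 4 (113): sum1=6, sum2=41
  after byte 5 (105): sum1=111, sum2=152
Checksum = sum2·256 + sum1 = 152·256 + 111 = 39023 = 0x986F.

986F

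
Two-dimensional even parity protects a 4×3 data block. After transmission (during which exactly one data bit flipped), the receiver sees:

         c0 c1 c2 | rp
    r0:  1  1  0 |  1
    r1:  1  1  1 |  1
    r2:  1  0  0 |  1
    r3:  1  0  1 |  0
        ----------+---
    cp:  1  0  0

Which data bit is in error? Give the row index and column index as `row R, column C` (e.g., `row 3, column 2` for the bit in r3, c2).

Recompute each row's even parity and compare to rp:
  r0: data parity 0, sent rp 1 → mismatch
  r1: data parity 1, sent rp 1 → ok
  r2: data parity 1, sent rp 1 → ok
  r3: data parity 0, sent rp 0 → ok
Recompute each column's even parity and compare to cp:
  c0: data parity 0, sent cp 1 → mismatch
  c1: data parity 0, sent cp 0 → ok
  c2: data parity 0, sent cp 0 → ok
Exactly one row (r0) and one column (c0) fail → the flipped bit is at their intersection.

row 0, column 0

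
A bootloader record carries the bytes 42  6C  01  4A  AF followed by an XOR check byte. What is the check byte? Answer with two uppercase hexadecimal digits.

CA

XOR the bytes together:
  start with 0x42
  0x42 ⊕ 0x6C = 0x2E
  0x2E ⊕ 0x01 = 0x2F
  0x2F ⊕ 0x4A = 0x65
  0x65 ⊕ 0xAF = 0xCA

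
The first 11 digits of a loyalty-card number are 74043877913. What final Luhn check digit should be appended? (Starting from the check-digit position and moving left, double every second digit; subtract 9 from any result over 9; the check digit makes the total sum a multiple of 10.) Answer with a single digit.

5

Partial digits right→left: 3 1 9 7 7 8 3 4 0 4 7
Double every second digit counting from the check-digit position (so the 1st, 3rd, 5th, ... of the partial from the right).
  doubled (with −9 where >9): 6 9 5 6 0 5 → sum 31
  kept as-is: 1 7 8 4 4 → sum 24
Total = 31 + 24 = 55.
Check digit = (10 − (55 mod 10)) mod 10 = 5.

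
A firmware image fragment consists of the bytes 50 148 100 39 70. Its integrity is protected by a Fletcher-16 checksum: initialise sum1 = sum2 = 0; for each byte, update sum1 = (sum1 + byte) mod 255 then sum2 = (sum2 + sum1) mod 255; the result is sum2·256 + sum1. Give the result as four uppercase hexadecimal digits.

Running sums (mod 255):
  after byte 0 (50): sum1=50, sum2=50
  after byte 1 (148): sum1=198, sum2=248
  after byte 2 (100): sum1=43, sum2=36
  after byte 3 (39): sum1=82, sum2=118
  after byte 4 (70): sum1=152, sum2=15
Checksum = sum2·256 + sum1 = 15·256 + 152 = 3992 = 0x0F98.

0F98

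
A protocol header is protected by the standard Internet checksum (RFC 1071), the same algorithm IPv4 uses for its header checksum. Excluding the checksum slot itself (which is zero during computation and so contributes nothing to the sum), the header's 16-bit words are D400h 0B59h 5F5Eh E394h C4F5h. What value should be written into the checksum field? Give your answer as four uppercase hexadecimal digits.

18BD

One's-complement addition (fold any carry out of bit 15 back into bit 0):
  0xD400 + 0x0B59 = 0x0DF59
  0xDF59 + 0x5F5E = 0x13EB7 → wrap carry → 0x3EB8
  0x3EB8 + 0xE394 = 0x1224C → wrap carry → 0x224D
  0x224D + 0xC4F5 = 0x0E742
One's-complement sum = 0xE742.
Checksum = ~0xE742 & 0xFFFF = 0x18BD.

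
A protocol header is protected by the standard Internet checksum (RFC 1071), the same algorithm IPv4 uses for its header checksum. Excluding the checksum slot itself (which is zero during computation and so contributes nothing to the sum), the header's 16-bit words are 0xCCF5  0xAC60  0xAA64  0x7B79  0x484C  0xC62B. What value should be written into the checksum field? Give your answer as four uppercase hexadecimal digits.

5253

One's-complement addition (fold any carry out of bit 15 back into bit 0):
  0xCCF5 + 0xAC60 = 0x17955 → wrap carry → 0x7956
  0x7956 + 0xAA64 = 0x123BA → wrap carry → 0x23BB
  0x23BB + 0x7B79 = 0x09F34
  0x9F34 + 0x484C = 0x0E780
  0xE780 + 0xC62B = 0x1ADAB → wrap carry → 0xADAC
One's-complement sum = 0xADAC.
Checksum = ~0xADAC & 0xFFFF = 0x5253.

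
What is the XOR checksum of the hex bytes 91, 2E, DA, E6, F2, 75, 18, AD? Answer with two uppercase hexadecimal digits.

XOR the bytes together:
  start with 0x91
  0x91 ⊕ 0x2E = 0xBF
  0xBF ⊕ 0xDA = 0x65
  0x65 ⊕ 0xE6 = 0x83
  0x83 ⊕ 0xF2 = 0x71
  0x71 ⊕ 0x75 = 0x04
  0x04 ⊕ 0x18 = 0x1C
  0x1C ⊕ 0xAD = 0xB1

B1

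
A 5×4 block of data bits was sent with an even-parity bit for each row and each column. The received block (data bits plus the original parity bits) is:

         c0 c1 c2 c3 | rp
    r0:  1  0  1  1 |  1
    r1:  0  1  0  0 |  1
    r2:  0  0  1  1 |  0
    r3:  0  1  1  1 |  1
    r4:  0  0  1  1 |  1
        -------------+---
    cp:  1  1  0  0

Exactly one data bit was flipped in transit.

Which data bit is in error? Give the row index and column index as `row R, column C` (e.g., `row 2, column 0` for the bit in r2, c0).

Recompute each row's even parity and compare to rp:
  r0: data parity 1, sent rp 1 → ok
  r1: data parity 1, sent rp 1 → ok
  r2: data parity 0, sent rp 0 → ok
  r3: data parity 1, sent rp 1 → ok
  r4: data parity 0, sent rp 1 → mismatch
Recompute each column's even parity and compare to cp:
  c0: data parity 1, sent cp 1 → ok
  c1: data parity 0, sent cp 1 → mismatch
  c2: data parity 0, sent cp 0 → ok
  c3: data parity 0, sent cp 0 → ok
Exactly one row (r4) and one column (c1) fail → the flipped bit is at their intersection.

row 4, column 1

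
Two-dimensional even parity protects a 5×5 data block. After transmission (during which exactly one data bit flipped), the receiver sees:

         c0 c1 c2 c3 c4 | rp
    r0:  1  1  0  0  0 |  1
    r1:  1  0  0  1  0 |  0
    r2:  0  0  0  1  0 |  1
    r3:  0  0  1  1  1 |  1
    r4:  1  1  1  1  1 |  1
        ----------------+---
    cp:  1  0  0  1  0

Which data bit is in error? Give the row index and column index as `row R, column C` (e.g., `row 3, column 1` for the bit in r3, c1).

row 0, column 3

Recompute each row's even parity and compare to rp:
  r0: data parity 0, sent rp 1 → mismatch
  r1: data parity 0, sent rp 0 → ok
  r2: data parity 1, sent rp 1 → ok
  r3: data parity 1, sent rp 1 → ok
  r4: data parity 1, sent rp 1 → ok
Recompute each column's even parity and compare to cp:
  c0: data parity 1, sent cp 1 → ok
  c1: data parity 0, sent cp 0 → ok
  c2: data parity 0, sent cp 0 → ok
  c3: data parity 0, sent cp 1 → mismatch
  c4: data parity 0, sent cp 0 → ok
Exactly one row (r0) and one column (c3) fail → the flipped bit is at their intersection.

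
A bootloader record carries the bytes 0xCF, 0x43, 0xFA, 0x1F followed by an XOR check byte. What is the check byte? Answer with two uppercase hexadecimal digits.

69

XOR the bytes together:
  start with 0xCF
  0xCF ⊕ 0x43 = 0x8C
  0x8C ⊕ 0xFA = 0x76
  0x76 ⊕ 0x1F = 0x69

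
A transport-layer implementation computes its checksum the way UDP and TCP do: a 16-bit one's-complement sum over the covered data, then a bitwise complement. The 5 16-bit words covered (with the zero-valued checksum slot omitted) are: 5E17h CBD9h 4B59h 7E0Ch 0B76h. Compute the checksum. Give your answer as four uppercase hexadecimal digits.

One's-complement addition (fold any carry out of bit 15 back into bit 0):
  0x5E17 + 0xCBD9 = 0x129F0 → wrap carry → 0x29F1
  0x29F1 + 0x4B59 = 0x0754A
  0x754A + 0x7E0C = 0x0F356
  0xF356 + 0x0B76 = 0x0FECC
One's-complement sum = 0xFECC.
Checksum = ~0xFECC & 0xFFFF = 0x0133.

0133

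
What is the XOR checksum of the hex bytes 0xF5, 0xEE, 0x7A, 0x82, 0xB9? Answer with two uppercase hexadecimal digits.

5A

XOR the bytes together:
  start with 0xF5
  0xF5 ⊕ 0xEE = 0x1B
  0x1B ⊕ 0x7A = 0x61
  0x61 ⊕ 0x82 = 0xE3
  0xE3 ⊕ 0xB9 = 0x5A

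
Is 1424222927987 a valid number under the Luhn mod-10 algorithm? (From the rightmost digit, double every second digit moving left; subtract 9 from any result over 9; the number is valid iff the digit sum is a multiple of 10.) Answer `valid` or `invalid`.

invalid

From the right, keep odd positions and double even positions (subtract 9 from any doubled value over 9):
  doubled (positions 2,4,...): 7 5 9 4 8 8 → sum 41
  kept (positions 1,3,...): 7 9 2 2 2 2 1 → sum 25
Total = 66.
66 mod 10 = 6, so the number is invalid.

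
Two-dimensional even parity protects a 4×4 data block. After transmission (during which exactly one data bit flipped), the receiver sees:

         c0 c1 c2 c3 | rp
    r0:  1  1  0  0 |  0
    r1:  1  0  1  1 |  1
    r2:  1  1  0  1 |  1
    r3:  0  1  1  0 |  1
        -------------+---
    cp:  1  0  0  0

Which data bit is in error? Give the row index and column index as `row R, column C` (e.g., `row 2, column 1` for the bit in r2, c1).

Recompute each row's even parity and compare to rp:
  r0: data parity 0, sent rp 0 → ok
  r1: data parity 1, sent rp 1 → ok
  r2: data parity 1, sent rp 1 → ok
  r3: data parity 0, sent rp 1 → mismatch
Recompute each column's even parity and compare to cp:
  c0: data parity 1, sent cp 1 → ok
  c1: data parity 1, sent cp 0 → mismatch
  c2: data parity 0, sent cp 0 → ok
  c3: data parity 0, sent cp 0 → ok
Exactly one row (r3) and one column (c1) fail → the flipped bit is at their intersection.

row 3, column 1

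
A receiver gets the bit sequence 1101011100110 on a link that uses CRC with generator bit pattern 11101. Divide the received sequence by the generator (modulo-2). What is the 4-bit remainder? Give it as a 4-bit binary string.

Modulo-2 division of 1101011100110 by 11101:
  pos 0: 11010 XOR 11101 = 00111
  pos 2: 11111 XOR 11101 = 00010
  pos 5: 10100 XOR 11101 = 01001
  pos 6: 10011 XOR 11101 = 01110
  pos 7: 11101 XOR 11101 = 00000
Remainder = 0000 (zero — the frame passes the CRC check).

0000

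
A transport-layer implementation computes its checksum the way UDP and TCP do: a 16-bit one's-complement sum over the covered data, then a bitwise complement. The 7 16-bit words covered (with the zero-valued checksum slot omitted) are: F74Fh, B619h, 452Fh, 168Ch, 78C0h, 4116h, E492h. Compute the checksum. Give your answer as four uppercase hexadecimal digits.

5871

One's-complement addition (fold any carry out of bit 15 back into bit 0):
  0xF74F + 0xB619 = 0x1AD68 → wrap carry → 0xAD69
  0xAD69 + 0x452F = 0x0F298
  0xF298 + 0x168C = 0x10924 → wrap carry → 0x0925
  0x0925 + 0x78C0 = 0x081E5
  0x81E5 + 0x4116 = 0x0C2FB
  0xC2FB + 0xE492 = 0x1A78D → wrap carry → 0xA78E
One's-complement sum = 0xA78E.
Checksum = ~0xA78E & 0xFFFF = 0x5871.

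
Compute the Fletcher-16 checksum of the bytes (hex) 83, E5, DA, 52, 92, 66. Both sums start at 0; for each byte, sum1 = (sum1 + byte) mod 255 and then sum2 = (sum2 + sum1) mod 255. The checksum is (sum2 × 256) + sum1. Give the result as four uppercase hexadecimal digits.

808F

Running sums (mod 255):
  after byte 0 (83): sum1=131, sum2=131
  after byte 1 (E5): sum1=105, sum2=236
  after byte 2 (DA): sum1=68, sum2=49
  after byte 3 (52): sum1=150, sum2=199
  after byte 4 (92): sum1=41, sum2=240
  after byte 5 (66): sum1=143, sum2=128
Checksum = sum2·256 + sum1 = 128·256 + 143 = 32911 = 0x808F.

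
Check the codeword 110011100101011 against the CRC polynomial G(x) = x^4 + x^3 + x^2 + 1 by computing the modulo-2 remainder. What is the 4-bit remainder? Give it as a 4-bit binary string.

Modulo-2 division of 110011100101011 by 11101:
  pos 0: 11001 XOR 11101 = 00100
  pos 2: 10011 XOR 11101 = 01110
  pos 3: 11100 XOR 11101 = 00001
  pos 7: 10101 XOR 11101 = 01000
  pos 8: 10000 XOR 11101 = 01101
  pos 9: 11011 XOR 11101 = 00110
Remainder = 1101 (nonzero — an error is detected).

1101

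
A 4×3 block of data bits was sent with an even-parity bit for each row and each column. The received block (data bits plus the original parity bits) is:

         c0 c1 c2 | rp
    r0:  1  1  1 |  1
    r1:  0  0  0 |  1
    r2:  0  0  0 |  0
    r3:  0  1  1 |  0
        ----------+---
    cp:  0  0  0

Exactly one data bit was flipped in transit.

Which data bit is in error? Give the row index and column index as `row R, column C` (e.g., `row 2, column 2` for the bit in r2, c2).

row 1, column 0

Recompute each row's even parity and compare to rp:
  r0: data parity 1, sent rp 1 → ok
  r1: data parity 0, sent rp 1 → mismatch
  r2: data parity 0, sent rp 0 → ok
  r3: data parity 0, sent rp 0 → ok
Recompute each column's even parity and compare to cp:
  c0: data parity 1, sent cp 0 → mismatch
  c1: data parity 0, sent cp 0 → ok
  c2: data parity 0, sent cp 0 → ok
Exactly one row (r1) and one column (c0) fail → the flipped bit is at their intersection.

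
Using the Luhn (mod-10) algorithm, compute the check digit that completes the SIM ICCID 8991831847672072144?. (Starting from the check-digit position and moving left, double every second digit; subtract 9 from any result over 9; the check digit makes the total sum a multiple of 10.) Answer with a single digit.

4

Partial digits right→left: 4 4 1 2 7 0 2 7 6 7 4 8 1 3 8 1 9 9 8
Double every second digit counting from the check-digit position (so the 1st, 3rd, 5th, ... of the partial from the right).
  doubled (with −9 where >9): 8 2 5 4 3 8 2 7 9 7 → sum 55
  kept as-is: 4 2 0 7 7 8 3 1 9 → sum 41
Total = 55 + 41 = 96.
Check digit = (10 − (96 mod 10)) mod 10 = 4.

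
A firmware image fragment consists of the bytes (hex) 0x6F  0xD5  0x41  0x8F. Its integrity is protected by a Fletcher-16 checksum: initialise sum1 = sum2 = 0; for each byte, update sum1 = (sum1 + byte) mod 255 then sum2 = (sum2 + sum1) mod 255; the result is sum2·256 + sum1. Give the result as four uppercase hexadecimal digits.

Running sums (mod 255):
  after byte 0 (0x6F): sum1=111, sum2=111
  after byte 1 (0xD5): sum1=69, sum2=180
  after byte 2 (0x41): sum1=134, sum2=59
  after byte 3 (0x8F): sum1=22, sum2=81
Checksum = sum2·256 + sum1 = 81·256 + 22 = 20758 = 0x5116.

5116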